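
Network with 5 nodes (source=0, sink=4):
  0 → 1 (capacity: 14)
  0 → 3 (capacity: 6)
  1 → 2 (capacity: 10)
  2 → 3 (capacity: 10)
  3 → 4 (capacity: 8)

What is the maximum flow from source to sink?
Maximum flow = 8

Max flow: 8

Flow assignment:
  0 → 1: 8/14
  1 → 2: 8/10
  2 → 3: 8/10
  3 → 4: 8/8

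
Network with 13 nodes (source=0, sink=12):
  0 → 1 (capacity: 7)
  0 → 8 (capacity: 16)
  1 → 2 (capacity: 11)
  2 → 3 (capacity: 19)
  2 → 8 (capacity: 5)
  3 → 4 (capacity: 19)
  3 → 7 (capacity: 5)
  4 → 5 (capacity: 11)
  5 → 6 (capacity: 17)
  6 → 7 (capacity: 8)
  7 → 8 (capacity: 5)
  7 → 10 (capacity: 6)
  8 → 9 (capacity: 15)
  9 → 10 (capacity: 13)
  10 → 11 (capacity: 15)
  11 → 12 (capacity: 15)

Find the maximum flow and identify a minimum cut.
Max flow = 15, Min cut edges: (11,12)

Maximum flow: 15
Minimum cut: (11,12)
Partition: S = [0, 1, 2, 3, 4, 5, 6, 7, 8, 9, 10, 11], T = [12]

Max-flow min-cut theorem verified: both equal 15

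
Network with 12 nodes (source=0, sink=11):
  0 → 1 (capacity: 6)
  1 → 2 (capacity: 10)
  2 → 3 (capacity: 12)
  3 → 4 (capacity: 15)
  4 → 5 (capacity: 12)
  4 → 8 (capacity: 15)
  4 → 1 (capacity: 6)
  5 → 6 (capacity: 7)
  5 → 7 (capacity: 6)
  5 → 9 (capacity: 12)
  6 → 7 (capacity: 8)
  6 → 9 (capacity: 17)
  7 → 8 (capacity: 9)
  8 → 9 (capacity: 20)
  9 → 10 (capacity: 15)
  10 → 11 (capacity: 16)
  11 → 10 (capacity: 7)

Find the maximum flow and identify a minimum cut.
Max flow = 6, Min cut edges: (0,1)

Maximum flow: 6
Minimum cut: (0,1)
Partition: S = [0], T = [1, 2, 3, 4, 5, 6, 7, 8, 9, 10, 11]

Max-flow min-cut theorem verified: both equal 6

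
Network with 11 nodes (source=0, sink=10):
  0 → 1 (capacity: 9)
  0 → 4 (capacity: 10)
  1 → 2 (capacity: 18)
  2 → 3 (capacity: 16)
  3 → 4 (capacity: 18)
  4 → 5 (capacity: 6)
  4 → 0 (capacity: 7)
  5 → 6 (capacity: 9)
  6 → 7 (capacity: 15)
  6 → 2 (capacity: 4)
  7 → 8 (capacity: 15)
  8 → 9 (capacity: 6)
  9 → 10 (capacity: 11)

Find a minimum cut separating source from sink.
Min cut value = 6, edges: (8,9)

Min cut value: 6
Partition: S = [0, 1, 2, 3, 4, 5, 6, 7, 8], T = [9, 10]
Cut edges: (8,9)

By max-flow min-cut theorem, max flow = min cut = 6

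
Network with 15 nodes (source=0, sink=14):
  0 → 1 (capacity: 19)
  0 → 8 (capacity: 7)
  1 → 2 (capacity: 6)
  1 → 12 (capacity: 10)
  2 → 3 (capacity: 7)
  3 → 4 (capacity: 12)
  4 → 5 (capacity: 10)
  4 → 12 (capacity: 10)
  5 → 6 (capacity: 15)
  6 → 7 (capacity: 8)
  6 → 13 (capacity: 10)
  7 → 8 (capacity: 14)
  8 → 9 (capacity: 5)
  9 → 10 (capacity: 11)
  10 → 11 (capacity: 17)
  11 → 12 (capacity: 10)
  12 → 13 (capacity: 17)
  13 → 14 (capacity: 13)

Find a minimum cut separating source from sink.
Min cut value = 13, edges: (13,14)

Min cut value: 13
Partition: S = [0, 1, 2, 3, 4, 5, 6, 7, 8, 9, 10, 11, 12, 13], T = [14]
Cut edges: (13,14)

By max-flow min-cut theorem, max flow = min cut = 13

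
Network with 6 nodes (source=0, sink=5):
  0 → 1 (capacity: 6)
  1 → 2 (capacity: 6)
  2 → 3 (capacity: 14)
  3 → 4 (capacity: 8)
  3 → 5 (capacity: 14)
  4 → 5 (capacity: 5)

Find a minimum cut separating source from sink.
Min cut value = 6, edges: (1,2)

Min cut value: 6
Partition: S = [0, 1], T = [2, 3, 4, 5]
Cut edges: (1,2)

By max-flow min-cut theorem, max flow = min cut = 6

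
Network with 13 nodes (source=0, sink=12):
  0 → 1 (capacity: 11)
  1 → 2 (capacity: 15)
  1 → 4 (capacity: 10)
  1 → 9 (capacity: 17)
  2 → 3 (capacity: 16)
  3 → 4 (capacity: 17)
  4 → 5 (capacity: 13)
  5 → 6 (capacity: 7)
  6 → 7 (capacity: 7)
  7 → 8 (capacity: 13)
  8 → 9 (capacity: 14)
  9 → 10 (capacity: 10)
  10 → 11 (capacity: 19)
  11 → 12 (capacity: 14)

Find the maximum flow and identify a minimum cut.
Max flow = 10, Min cut edges: (9,10)

Maximum flow: 10
Minimum cut: (9,10)
Partition: S = [0, 1, 2, 3, 4, 5, 6, 7, 8, 9], T = [10, 11, 12]

Max-flow min-cut theorem verified: both equal 10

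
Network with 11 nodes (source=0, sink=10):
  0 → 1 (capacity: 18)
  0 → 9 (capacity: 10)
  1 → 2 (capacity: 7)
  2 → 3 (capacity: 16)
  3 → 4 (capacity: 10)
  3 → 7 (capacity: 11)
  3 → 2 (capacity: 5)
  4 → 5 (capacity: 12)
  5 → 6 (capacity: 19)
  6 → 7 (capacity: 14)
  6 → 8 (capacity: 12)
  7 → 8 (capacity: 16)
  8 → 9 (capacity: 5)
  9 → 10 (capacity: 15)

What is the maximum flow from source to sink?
Maximum flow = 15

Max flow: 15

Flow assignment:
  0 → 1: 5/18
  0 → 9: 10/10
  1 → 2: 5/7
  2 → 3: 5/16
  3 → 7: 5/11
  7 → 8: 5/16
  8 → 9: 5/5
  9 → 10: 15/15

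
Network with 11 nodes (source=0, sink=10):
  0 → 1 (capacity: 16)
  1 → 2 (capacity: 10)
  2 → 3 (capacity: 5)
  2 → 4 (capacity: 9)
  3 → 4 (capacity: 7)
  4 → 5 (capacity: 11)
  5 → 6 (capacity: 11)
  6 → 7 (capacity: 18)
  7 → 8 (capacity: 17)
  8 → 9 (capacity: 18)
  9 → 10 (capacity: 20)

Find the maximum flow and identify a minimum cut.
Max flow = 10, Min cut edges: (1,2)

Maximum flow: 10
Minimum cut: (1,2)
Partition: S = [0, 1], T = [2, 3, 4, 5, 6, 7, 8, 9, 10]

Max-flow min-cut theorem verified: both equal 10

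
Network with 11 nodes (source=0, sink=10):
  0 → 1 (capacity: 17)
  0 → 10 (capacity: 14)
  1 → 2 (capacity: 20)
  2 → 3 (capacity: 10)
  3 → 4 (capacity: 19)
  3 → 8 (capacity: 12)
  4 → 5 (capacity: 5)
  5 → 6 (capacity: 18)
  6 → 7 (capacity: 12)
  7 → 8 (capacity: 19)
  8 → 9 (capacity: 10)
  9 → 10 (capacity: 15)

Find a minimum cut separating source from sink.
Min cut value = 24, edges: (0,10), (8,9)

Min cut value: 24
Partition: S = [0, 1, 2, 3, 4, 5, 6, 7, 8], T = [9, 10]
Cut edges: (0,10), (8,9)

By max-flow min-cut theorem, max flow = min cut = 24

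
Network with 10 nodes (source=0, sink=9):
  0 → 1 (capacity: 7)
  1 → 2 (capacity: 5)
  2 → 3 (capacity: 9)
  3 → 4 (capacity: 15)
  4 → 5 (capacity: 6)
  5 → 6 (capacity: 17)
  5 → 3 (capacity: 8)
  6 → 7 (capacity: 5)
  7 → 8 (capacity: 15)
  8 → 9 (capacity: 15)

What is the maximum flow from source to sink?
Maximum flow = 5

Max flow: 5

Flow assignment:
  0 → 1: 5/7
  1 → 2: 5/5
  2 → 3: 5/9
  3 → 4: 5/15
  4 → 5: 5/6
  5 → 6: 5/17
  6 → 7: 5/5
  7 → 8: 5/15
  8 → 9: 5/15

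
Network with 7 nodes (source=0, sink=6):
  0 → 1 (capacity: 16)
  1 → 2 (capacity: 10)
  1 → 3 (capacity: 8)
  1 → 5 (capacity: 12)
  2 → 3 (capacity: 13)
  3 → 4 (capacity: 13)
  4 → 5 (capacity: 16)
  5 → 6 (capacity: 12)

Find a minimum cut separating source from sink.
Min cut value = 12, edges: (5,6)

Min cut value: 12
Partition: S = [0, 1, 2, 3, 4, 5], T = [6]
Cut edges: (5,6)

By max-flow min-cut theorem, max flow = min cut = 12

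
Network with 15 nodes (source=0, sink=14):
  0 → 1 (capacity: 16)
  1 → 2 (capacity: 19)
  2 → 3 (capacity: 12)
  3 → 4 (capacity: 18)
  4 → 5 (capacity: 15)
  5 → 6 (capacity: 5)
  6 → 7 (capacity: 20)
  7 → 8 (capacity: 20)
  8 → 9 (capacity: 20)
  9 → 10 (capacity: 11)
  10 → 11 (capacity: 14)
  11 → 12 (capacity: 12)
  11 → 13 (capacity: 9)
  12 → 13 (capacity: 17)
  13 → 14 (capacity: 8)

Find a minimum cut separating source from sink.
Min cut value = 5, edges: (5,6)

Min cut value: 5
Partition: S = [0, 1, 2, 3, 4, 5], T = [6, 7, 8, 9, 10, 11, 12, 13, 14]
Cut edges: (5,6)

By max-flow min-cut theorem, max flow = min cut = 5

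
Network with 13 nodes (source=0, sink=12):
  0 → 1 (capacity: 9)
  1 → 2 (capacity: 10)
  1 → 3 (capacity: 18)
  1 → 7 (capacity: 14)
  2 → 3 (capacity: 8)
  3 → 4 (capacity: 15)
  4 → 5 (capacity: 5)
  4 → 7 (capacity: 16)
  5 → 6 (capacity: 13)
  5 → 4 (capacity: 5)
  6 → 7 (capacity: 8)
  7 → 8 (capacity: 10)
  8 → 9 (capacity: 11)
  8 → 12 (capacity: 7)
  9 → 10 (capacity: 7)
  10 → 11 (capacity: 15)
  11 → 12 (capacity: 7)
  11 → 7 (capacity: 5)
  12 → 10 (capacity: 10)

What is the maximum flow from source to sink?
Maximum flow = 9

Max flow: 9

Flow assignment:
  0 → 1: 9/9
  1 → 7: 9/14
  7 → 8: 9/10
  8 → 9: 2/11
  8 → 12: 7/7
  9 → 10: 2/7
  10 → 11: 2/15
  11 → 12: 2/7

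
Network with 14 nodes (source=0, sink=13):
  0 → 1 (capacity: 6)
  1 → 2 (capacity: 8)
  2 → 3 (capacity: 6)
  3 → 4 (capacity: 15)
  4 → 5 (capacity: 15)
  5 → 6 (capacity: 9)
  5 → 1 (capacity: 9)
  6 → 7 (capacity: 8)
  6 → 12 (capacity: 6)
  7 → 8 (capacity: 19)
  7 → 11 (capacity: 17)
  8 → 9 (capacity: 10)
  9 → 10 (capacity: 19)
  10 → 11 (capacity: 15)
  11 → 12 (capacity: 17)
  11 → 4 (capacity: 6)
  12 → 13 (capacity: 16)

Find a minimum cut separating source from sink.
Min cut value = 6, edges: (2,3)

Min cut value: 6
Partition: S = [0, 1, 2], T = [3, 4, 5, 6, 7, 8, 9, 10, 11, 12, 13]
Cut edges: (2,3)

By max-flow min-cut theorem, max flow = min cut = 6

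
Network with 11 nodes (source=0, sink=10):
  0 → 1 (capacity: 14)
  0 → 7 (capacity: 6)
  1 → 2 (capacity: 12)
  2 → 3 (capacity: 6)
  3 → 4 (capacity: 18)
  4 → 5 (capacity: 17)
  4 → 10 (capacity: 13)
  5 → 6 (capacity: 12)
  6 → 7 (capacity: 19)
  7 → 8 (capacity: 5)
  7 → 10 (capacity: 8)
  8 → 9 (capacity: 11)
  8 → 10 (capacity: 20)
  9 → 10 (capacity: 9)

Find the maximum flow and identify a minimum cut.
Max flow = 12, Min cut edges: (0,7), (2,3)

Maximum flow: 12
Minimum cut: (0,7), (2,3)
Partition: S = [0, 1, 2], T = [3, 4, 5, 6, 7, 8, 9, 10]

Max-flow min-cut theorem verified: both equal 12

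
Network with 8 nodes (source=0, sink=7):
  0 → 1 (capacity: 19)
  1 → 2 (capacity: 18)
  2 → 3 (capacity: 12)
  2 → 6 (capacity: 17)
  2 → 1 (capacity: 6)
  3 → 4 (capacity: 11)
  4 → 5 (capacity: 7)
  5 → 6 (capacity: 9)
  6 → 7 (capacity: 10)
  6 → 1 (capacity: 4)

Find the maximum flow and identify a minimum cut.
Max flow = 10, Min cut edges: (6,7)

Maximum flow: 10
Minimum cut: (6,7)
Partition: S = [0, 1, 2, 3, 4, 5, 6], T = [7]

Max-flow min-cut theorem verified: both equal 10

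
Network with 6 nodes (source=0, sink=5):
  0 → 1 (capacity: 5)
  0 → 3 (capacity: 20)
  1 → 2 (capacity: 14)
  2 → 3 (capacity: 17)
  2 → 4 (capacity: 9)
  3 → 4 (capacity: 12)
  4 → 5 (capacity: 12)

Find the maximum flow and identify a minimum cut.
Max flow = 12, Min cut edges: (4,5)

Maximum flow: 12
Minimum cut: (4,5)
Partition: S = [0, 1, 2, 3, 4], T = [5]

Max-flow min-cut theorem verified: both equal 12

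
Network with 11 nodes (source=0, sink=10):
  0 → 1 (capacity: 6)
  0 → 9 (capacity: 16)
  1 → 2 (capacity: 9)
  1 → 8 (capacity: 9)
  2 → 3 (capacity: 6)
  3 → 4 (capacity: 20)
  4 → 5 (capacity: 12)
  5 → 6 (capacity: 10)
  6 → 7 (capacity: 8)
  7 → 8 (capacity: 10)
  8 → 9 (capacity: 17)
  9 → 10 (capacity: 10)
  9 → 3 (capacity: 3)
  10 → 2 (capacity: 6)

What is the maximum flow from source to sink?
Maximum flow = 10

Max flow: 10

Flow assignment:
  0 → 1: 6/6
  0 → 9: 4/16
  1 → 8: 6/9
  8 → 9: 6/17
  9 → 10: 10/10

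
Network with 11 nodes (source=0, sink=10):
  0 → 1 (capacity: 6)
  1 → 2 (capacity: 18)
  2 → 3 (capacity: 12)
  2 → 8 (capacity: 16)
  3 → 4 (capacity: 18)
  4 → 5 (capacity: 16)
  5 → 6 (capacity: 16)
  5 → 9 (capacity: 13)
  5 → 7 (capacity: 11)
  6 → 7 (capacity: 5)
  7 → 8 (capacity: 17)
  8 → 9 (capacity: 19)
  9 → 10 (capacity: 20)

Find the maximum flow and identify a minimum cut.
Max flow = 6, Min cut edges: (0,1)

Maximum flow: 6
Minimum cut: (0,1)
Partition: S = [0], T = [1, 2, 3, 4, 5, 6, 7, 8, 9, 10]

Max-flow min-cut theorem verified: both equal 6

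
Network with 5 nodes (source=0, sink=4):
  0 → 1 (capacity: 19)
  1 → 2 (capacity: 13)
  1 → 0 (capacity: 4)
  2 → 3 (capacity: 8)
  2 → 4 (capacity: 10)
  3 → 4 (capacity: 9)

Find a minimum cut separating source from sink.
Min cut value = 13, edges: (1,2)

Min cut value: 13
Partition: S = [0, 1], T = [2, 3, 4]
Cut edges: (1,2)

By max-flow min-cut theorem, max flow = min cut = 13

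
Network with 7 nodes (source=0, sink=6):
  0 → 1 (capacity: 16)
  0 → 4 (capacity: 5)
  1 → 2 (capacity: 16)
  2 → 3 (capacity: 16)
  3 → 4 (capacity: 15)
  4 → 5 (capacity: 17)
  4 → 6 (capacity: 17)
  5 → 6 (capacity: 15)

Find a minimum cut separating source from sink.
Min cut value = 20, edges: (0,4), (3,4)

Min cut value: 20
Partition: S = [0, 1, 2, 3], T = [4, 5, 6]
Cut edges: (0,4), (3,4)

By max-flow min-cut theorem, max flow = min cut = 20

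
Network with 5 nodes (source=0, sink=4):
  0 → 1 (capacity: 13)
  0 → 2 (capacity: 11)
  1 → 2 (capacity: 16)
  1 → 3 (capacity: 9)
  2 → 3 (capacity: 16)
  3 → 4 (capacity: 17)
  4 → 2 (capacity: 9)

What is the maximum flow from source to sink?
Maximum flow = 17

Max flow: 17

Flow assignment:
  0 → 1: 13/13
  0 → 2: 4/11
  1 → 2: 4/16
  1 → 3: 9/9
  2 → 3: 8/16
  3 → 4: 17/17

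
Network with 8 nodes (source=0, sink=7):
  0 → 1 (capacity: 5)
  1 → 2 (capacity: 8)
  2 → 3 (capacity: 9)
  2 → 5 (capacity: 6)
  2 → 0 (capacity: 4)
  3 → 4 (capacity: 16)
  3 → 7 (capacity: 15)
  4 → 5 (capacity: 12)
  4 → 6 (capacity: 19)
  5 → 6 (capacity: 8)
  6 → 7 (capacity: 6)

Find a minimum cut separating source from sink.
Min cut value = 5, edges: (0,1)

Min cut value: 5
Partition: S = [0], T = [1, 2, 3, 4, 5, 6, 7]
Cut edges: (0,1)

By max-flow min-cut theorem, max flow = min cut = 5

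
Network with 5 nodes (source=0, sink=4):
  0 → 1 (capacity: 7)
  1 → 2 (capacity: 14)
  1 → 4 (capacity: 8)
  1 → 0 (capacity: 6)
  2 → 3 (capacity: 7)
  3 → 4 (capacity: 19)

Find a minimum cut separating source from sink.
Min cut value = 7, edges: (0,1)

Min cut value: 7
Partition: S = [0], T = [1, 2, 3, 4]
Cut edges: (0,1)

By max-flow min-cut theorem, max flow = min cut = 7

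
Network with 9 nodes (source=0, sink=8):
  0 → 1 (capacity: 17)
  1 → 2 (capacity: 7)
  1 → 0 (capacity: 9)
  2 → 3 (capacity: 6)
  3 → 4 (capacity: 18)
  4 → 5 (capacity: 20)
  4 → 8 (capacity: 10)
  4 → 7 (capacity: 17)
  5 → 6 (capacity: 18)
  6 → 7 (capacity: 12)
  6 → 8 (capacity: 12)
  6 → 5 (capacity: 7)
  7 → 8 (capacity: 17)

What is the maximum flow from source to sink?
Maximum flow = 6

Max flow: 6

Flow assignment:
  0 → 1: 6/17
  1 → 2: 6/7
  2 → 3: 6/6
  3 → 4: 6/18
  4 → 8: 6/10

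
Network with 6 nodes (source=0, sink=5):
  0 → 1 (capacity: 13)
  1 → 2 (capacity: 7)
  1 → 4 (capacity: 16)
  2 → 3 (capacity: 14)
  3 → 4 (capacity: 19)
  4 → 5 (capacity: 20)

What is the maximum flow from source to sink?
Maximum flow = 13

Max flow: 13

Flow assignment:
  0 → 1: 13/13
  1 → 4: 13/16
  4 → 5: 13/20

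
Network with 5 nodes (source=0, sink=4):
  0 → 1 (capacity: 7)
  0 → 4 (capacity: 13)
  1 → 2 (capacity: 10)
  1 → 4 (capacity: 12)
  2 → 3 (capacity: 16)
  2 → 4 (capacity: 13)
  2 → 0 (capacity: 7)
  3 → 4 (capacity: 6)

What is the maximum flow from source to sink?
Maximum flow = 20

Max flow: 20

Flow assignment:
  0 → 1: 7/7
  0 → 4: 13/13
  1 → 4: 7/12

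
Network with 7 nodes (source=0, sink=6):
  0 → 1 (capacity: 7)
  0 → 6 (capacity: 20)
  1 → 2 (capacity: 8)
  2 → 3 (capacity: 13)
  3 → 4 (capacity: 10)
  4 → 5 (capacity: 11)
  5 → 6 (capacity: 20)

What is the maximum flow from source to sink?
Maximum flow = 27

Max flow: 27

Flow assignment:
  0 → 1: 7/7
  0 → 6: 20/20
  1 → 2: 7/8
  2 → 3: 7/13
  3 → 4: 7/10
  4 → 5: 7/11
  5 → 6: 7/20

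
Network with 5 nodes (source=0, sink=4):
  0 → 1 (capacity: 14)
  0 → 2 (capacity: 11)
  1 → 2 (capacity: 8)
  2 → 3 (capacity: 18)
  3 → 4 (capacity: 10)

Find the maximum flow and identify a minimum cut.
Max flow = 10, Min cut edges: (3,4)

Maximum flow: 10
Minimum cut: (3,4)
Partition: S = [0, 1, 2, 3], T = [4]

Max-flow min-cut theorem verified: both equal 10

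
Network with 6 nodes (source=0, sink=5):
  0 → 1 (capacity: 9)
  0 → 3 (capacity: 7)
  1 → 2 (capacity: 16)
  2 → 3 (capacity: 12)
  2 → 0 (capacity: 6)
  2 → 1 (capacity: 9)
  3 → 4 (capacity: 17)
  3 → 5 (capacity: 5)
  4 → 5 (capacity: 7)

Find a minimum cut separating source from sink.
Min cut value = 12, edges: (3,5), (4,5)

Min cut value: 12
Partition: S = [0, 1, 2, 3, 4], T = [5]
Cut edges: (3,5), (4,5)

By max-flow min-cut theorem, max flow = min cut = 12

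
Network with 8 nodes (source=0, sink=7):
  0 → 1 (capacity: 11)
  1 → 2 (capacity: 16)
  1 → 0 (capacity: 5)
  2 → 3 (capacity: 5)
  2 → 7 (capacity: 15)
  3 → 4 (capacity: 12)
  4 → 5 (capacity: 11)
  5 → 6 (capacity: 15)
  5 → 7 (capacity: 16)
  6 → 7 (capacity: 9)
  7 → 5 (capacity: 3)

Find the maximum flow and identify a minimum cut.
Max flow = 11, Min cut edges: (0,1)

Maximum flow: 11
Minimum cut: (0,1)
Partition: S = [0], T = [1, 2, 3, 4, 5, 6, 7]

Max-flow min-cut theorem verified: both equal 11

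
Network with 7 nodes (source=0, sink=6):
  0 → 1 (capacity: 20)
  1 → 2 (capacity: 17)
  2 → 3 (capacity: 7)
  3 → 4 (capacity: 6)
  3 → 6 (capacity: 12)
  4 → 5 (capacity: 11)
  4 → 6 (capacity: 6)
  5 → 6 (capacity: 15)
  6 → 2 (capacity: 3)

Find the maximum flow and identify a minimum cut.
Max flow = 7, Min cut edges: (2,3)

Maximum flow: 7
Minimum cut: (2,3)
Partition: S = [0, 1, 2], T = [3, 4, 5, 6]

Max-flow min-cut theorem verified: both equal 7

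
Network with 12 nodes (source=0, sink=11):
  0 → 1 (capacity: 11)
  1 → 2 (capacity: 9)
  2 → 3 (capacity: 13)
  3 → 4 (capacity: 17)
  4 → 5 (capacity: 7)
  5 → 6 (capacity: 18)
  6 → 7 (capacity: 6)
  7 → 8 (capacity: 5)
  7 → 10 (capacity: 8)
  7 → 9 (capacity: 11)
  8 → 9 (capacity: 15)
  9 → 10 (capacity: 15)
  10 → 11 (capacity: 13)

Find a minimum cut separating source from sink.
Min cut value = 6, edges: (6,7)

Min cut value: 6
Partition: S = [0, 1, 2, 3, 4, 5, 6], T = [7, 8, 9, 10, 11]
Cut edges: (6,7)

By max-flow min-cut theorem, max flow = min cut = 6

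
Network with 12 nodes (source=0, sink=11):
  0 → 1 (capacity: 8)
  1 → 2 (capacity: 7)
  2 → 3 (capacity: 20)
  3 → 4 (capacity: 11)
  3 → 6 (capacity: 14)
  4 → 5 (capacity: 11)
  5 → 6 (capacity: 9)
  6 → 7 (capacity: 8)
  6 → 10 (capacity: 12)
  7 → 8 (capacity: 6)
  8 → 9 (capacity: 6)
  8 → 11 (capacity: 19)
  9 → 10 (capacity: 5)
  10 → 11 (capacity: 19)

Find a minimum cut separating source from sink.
Min cut value = 7, edges: (1,2)

Min cut value: 7
Partition: S = [0, 1], T = [2, 3, 4, 5, 6, 7, 8, 9, 10, 11]
Cut edges: (1,2)

By max-flow min-cut theorem, max flow = min cut = 7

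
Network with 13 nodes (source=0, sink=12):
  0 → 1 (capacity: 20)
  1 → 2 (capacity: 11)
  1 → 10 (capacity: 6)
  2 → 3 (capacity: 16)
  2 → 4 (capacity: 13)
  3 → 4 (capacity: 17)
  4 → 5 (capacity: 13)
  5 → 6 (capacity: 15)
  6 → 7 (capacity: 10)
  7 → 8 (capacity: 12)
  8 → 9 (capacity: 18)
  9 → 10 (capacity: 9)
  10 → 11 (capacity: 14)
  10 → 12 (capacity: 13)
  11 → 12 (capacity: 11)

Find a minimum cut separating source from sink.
Min cut value = 15, edges: (1,10), (9,10)

Min cut value: 15
Partition: S = [0, 1, 2, 3, 4, 5, 6, 7, 8, 9], T = [10, 11, 12]
Cut edges: (1,10), (9,10)

By max-flow min-cut theorem, max flow = min cut = 15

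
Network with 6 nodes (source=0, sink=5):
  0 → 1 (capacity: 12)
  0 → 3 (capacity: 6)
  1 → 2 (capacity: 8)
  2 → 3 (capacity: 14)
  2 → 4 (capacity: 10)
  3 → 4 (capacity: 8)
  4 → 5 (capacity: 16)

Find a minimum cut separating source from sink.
Min cut value = 14, edges: (0,3), (1,2)

Min cut value: 14
Partition: S = [0, 1], T = [2, 3, 4, 5]
Cut edges: (0,3), (1,2)

By max-flow min-cut theorem, max flow = min cut = 14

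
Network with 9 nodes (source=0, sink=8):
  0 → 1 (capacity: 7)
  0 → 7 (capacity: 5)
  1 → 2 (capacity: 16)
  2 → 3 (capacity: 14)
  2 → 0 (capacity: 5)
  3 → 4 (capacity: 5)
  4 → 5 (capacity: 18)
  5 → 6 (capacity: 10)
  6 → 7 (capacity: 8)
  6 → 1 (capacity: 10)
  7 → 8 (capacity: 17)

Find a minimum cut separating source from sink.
Min cut value = 10, edges: (0,7), (3,4)

Min cut value: 10
Partition: S = [0, 1, 2, 3], T = [4, 5, 6, 7, 8]
Cut edges: (0,7), (3,4)

By max-flow min-cut theorem, max flow = min cut = 10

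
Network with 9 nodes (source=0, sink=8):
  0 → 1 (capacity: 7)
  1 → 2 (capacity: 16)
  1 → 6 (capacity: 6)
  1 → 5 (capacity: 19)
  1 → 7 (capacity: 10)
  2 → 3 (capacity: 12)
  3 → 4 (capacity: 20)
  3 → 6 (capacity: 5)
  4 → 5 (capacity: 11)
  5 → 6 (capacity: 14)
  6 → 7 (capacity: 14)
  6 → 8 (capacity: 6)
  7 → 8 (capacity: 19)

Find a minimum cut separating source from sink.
Min cut value = 7, edges: (0,1)

Min cut value: 7
Partition: S = [0], T = [1, 2, 3, 4, 5, 6, 7, 8]
Cut edges: (0,1)

By max-flow min-cut theorem, max flow = min cut = 7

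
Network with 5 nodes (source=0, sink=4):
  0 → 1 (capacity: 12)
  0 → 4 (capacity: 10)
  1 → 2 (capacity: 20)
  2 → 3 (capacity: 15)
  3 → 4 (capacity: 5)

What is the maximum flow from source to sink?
Maximum flow = 15

Max flow: 15

Flow assignment:
  0 → 1: 5/12
  0 → 4: 10/10
  1 → 2: 5/20
  2 → 3: 5/15
  3 → 4: 5/5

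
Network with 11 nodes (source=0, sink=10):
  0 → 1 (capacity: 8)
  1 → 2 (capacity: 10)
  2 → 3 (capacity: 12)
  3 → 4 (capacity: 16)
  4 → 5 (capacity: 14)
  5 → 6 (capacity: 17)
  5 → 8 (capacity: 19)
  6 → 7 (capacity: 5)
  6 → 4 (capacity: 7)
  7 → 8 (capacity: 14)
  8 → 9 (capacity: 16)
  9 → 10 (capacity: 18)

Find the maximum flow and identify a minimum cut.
Max flow = 8, Min cut edges: (0,1)

Maximum flow: 8
Minimum cut: (0,1)
Partition: S = [0], T = [1, 2, 3, 4, 5, 6, 7, 8, 9, 10]

Max-flow min-cut theorem verified: both equal 8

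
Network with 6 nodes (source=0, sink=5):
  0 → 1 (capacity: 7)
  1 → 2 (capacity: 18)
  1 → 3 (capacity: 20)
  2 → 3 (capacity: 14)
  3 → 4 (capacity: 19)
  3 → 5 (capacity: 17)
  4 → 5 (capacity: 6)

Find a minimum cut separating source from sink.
Min cut value = 7, edges: (0,1)

Min cut value: 7
Partition: S = [0], T = [1, 2, 3, 4, 5]
Cut edges: (0,1)

By max-flow min-cut theorem, max flow = min cut = 7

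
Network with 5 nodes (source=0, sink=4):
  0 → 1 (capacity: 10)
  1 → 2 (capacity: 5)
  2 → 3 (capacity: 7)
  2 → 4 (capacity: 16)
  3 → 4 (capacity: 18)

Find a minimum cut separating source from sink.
Min cut value = 5, edges: (1,2)

Min cut value: 5
Partition: S = [0, 1], T = [2, 3, 4]
Cut edges: (1,2)

By max-flow min-cut theorem, max flow = min cut = 5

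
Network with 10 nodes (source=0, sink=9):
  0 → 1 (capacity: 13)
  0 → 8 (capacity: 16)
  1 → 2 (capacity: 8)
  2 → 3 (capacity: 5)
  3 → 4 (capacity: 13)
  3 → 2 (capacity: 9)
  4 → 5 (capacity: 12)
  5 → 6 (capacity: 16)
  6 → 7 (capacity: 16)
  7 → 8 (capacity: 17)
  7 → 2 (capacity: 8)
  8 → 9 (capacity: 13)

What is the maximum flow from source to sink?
Maximum flow = 13

Max flow: 13

Flow assignment:
  0 → 1: 5/13
  0 → 8: 8/16
  1 → 2: 5/8
  2 → 3: 5/5
  3 → 4: 5/13
  4 → 5: 5/12
  5 → 6: 5/16
  6 → 7: 5/16
  7 → 8: 5/17
  8 → 9: 13/13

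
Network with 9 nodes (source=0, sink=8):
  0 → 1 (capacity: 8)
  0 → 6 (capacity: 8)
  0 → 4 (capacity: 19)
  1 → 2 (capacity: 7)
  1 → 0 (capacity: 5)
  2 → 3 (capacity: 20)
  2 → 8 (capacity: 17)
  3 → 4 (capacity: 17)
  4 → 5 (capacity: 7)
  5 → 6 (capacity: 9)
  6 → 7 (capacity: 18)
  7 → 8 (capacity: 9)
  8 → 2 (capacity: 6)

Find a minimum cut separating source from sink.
Min cut value = 16, edges: (1,2), (7,8)

Min cut value: 16
Partition: S = [0, 1, 3, 4, 5, 6, 7], T = [2, 8]
Cut edges: (1,2), (7,8)

By max-flow min-cut theorem, max flow = min cut = 16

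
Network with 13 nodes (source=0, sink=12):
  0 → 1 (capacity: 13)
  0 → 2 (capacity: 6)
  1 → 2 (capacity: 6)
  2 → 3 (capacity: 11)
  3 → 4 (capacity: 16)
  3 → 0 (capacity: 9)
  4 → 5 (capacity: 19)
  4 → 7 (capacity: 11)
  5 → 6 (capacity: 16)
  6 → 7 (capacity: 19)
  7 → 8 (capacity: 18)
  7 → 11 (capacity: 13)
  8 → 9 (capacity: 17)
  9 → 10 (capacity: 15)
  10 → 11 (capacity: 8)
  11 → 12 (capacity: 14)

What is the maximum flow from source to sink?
Maximum flow = 11

Max flow: 11

Flow assignment:
  0 → 1: 6/13
  0 → 2: 5/6
  1 → 2: 6/6
  2 → 3: 11/11
  3 → 4: 11/16
  4 → 7: 11/11
  7 → 11: 11/13
  11 → 12: 11/14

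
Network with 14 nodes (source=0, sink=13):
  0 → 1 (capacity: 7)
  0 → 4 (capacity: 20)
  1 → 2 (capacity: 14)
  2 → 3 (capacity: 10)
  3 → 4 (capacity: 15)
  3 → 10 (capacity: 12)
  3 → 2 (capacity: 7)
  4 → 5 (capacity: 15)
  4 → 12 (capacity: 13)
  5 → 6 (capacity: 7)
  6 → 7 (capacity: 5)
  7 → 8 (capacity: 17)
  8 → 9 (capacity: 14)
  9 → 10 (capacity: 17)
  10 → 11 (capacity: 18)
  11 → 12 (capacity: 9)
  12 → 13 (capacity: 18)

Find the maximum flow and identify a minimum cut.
Max flow = 18, Min cut edges: (12,13)

Maximum flow: 18
Minimum cut: (12,13)
Partition: S = [0, 1, 2, 3, 4, 5, 6, 7, 8, 9, 10, 11, 12], T = [13]

Max-flow min-cut theorem verified: both equal 18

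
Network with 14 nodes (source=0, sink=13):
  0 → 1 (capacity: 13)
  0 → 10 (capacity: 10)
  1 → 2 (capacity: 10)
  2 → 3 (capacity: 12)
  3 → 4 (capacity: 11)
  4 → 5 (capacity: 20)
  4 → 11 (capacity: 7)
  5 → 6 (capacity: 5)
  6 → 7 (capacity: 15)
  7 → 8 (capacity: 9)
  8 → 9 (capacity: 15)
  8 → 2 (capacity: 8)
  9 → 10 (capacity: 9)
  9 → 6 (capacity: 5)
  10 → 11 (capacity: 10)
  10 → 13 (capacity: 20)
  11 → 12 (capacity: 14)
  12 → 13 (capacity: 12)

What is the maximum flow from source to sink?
Maximum flow = 20

Max flow: 20

Flow assignment:
  0 → 1: 10/13
  0 → 10: 10/10
  1 → 2: 10/10
  2 → 3: 10/12
  3 → 4: 10/11
  4 → 5: 3/20
  4 → 11: 7/7
  5 → 6: 3/5
  6 → 7: 3/15
  7 → 8: 3/9
  8 → 9: 3/15
  9 → 10: 3/9
  10 → 13: 13/20
  11 → 12: 7/14
  12 → 13: 7/12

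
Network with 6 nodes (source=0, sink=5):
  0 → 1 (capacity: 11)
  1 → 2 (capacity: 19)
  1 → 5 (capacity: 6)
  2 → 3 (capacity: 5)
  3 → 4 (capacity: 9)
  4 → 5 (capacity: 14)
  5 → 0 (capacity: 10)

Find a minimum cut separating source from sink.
Min cut value = 11, edges: (1,5), (2,3)

Min cut value: 11
Partition: S = [0, 1, 2], T = [3, 4, 5]
Cut edges: (1,5), (2,3)

By max-flow min-cut theorem, max flow = min cut = 11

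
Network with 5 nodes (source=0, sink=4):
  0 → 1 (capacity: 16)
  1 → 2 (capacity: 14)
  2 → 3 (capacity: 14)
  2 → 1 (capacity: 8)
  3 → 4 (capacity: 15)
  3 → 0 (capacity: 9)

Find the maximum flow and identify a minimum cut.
Max flow = 14, Min cut edges: (2,3)

Maximum flow: 14
Minimum cut: (2,3)
Partition: S = [0, 1, 2], T = [3, 4]

Max-flow min-cut theorem verified: both equal 14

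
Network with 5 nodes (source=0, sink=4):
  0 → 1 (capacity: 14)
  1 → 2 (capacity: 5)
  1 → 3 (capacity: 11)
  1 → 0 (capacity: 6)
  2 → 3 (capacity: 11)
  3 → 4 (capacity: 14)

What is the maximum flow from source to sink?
Maximum flow = 14

Max flow: 14

Flow assignment:
  0 → 1: 14/14
  1 → 2: 3/5
  1 → 3: 11/11
  2 → 3: 3/11
  3 → 4: 14/14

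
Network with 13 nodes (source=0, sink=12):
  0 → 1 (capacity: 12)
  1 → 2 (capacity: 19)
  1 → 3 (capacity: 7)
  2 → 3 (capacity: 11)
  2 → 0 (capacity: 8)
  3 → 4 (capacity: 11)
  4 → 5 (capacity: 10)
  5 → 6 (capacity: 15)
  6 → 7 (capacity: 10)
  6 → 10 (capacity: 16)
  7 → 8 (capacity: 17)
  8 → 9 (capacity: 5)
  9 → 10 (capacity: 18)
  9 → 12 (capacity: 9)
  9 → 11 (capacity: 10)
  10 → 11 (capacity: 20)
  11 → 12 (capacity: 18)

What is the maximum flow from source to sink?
Maximum flow = 10

Max flow: 10

Flow assignment:
  0 → 1: 12/12
  1 → 2: 5/19
  1 → 3: 7/7
  2 → 3: 3/11
  2 → 0: 2/8
  3 → 4: 10/11
  4 → 5: 10/10
  5 → 6: 10/15
  6 → 10: 10/16
  10 → 11: 10/20
  11 → 12: 10/18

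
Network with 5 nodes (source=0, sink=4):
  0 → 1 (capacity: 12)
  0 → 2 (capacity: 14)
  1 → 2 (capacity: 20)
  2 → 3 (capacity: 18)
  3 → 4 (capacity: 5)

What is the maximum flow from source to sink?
Maximum flow = 5

Max flow: 5

Flow assignment:
  0 → 1: 5/12
  1 → 2: 5/20
  2 → 3: 5/18
  3 → 4: 5/5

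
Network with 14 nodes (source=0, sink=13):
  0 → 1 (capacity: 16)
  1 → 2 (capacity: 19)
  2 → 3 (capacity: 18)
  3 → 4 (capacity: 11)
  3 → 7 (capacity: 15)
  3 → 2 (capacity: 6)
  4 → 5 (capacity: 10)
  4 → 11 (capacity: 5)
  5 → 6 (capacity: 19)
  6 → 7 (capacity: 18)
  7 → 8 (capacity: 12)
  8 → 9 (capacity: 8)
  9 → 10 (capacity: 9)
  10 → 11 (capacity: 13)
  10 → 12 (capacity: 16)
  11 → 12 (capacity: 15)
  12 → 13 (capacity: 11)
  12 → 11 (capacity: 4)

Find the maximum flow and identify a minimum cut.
Max flow = 11, Min cut edges: (12,13)

Maximum flow: 11
Minimum cut: (12,13)
Partition: S = [0, 1, 2, 3, 4, 5, 6, 7, 8, 9, 10, 11, 12], T = [13]

Max-flow min-cut theorem verified: both equal 11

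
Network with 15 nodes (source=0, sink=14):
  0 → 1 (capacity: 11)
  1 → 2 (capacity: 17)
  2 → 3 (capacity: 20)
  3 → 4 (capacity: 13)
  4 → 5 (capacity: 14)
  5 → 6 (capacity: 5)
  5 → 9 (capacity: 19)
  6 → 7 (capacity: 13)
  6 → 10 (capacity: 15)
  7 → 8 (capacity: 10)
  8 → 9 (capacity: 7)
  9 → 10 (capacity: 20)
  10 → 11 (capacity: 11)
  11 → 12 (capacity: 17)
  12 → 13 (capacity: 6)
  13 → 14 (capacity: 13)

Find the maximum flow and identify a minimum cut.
Max flow = 6, Min cut edges: (12,13)

Maximum flow: 6
Minimum cut: (12,13)
Partition: S = [0, 1, 2, 3, 4, 5, 6, 7, 8, 9, 10, 11, 12], T = [13, 14]

Max-flow min-cut theorem verified: both equal 6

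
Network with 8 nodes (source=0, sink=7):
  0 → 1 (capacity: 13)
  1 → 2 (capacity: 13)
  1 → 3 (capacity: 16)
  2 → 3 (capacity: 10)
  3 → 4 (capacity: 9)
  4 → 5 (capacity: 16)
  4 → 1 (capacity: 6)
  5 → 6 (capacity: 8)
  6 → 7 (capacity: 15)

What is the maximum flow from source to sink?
Maximum flow = 8

Max flow: 8

Flow assignment:
  0 → 1: 8/13
  1 → 3: 9/16
  3 → 4: 9/9
  4 → 5: 8/16
  4 → 1: 1/6
  5 → 6: 8/8
  6 → 7: 8/15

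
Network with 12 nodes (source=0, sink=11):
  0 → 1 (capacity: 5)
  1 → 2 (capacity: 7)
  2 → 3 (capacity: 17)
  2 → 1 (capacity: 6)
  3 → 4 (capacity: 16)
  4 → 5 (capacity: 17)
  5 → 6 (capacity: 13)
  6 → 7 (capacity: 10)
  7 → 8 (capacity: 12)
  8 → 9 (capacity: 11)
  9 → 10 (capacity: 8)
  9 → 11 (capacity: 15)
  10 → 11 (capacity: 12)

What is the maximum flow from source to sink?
Maximum flow = 5

Max flow: 5

Flow assignment:
  0 → 1: 5/5
  1 → 2: 5/7
  2 → 3: 5/17
  3 → 4: 5/16
  4 → 5: 5/17
  5 → 6: 5/13
  6 → 7: 5/10
  7 → 8: 5/12
  8 → 9: 5/11
  9 → 11: 5/15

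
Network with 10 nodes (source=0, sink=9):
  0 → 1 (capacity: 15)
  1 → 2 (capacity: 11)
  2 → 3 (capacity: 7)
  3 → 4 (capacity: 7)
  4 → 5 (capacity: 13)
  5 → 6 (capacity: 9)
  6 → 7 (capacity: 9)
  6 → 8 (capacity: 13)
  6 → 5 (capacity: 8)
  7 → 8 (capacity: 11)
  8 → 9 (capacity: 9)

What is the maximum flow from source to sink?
Maximum flow = 7

Max flow: 7

Flow assignment:
  0 → 1: 7/15
  1 → 2: 7/11
  2 → 3: 7/7
  3 → 4: 7/7
  4 → 5: 7/13
  5 → 6: 7/9
  6 → 8: 7/13
  8 → 9: 7/9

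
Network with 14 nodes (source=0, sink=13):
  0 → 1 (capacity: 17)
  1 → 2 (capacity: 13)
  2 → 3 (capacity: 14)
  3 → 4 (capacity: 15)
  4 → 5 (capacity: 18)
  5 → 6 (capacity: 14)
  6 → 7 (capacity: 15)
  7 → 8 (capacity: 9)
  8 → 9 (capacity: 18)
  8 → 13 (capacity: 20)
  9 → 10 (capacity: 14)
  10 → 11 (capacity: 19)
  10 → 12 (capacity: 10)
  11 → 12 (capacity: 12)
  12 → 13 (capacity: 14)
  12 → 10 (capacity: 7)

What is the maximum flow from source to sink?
Maximum flow = 9

Max flow: 9

Flow assignment:
  0 → 1: 9/17
  1 → 2: 9/13
  2 → 3: 9/14
  3 → 4: 9/15
  4 → 5: 9/18
  5 → 6: 9/14
  6 → 7: 9/15
  7 → 8: 9/9
  8 → 13: 9/20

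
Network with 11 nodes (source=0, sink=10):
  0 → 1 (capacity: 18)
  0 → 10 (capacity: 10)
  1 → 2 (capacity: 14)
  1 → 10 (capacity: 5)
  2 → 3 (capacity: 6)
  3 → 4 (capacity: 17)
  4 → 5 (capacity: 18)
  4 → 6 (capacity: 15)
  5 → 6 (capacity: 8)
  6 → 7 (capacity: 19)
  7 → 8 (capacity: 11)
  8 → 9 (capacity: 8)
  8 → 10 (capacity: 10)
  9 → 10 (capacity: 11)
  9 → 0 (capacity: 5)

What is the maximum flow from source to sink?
Maximum flow = 21

Max flow: 21

Flow assignment:
  0 → 1: 11/18
  0 → 10: 10/10
  1 → 2: 6/14
  1 → 10: 5/5
  2 → 3: 6/6
  3 → 4: 6/17
  4 → 6: 6/15
  6 → 7: 6/19
  7 → 8: 6/11
  8 → 10: 6/10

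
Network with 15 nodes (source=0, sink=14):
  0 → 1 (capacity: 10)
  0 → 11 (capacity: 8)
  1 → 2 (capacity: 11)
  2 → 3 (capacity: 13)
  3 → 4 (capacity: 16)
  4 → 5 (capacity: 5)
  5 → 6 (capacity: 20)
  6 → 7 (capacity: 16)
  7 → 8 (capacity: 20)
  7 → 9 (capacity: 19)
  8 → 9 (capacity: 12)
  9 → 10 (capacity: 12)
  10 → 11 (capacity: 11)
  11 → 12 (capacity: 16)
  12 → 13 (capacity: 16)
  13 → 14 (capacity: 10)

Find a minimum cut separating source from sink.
Min cut value = 10, edges: (13,14)

Min cut value: 10
Partition: S = [0, 1, 2, 3, 4, 5, 6, 7, 8, 9, 10, 11, 12, 13], T = [14]
Cut edges: (13,14)

By max-flow min-cut theorem, max flow = min cut = 10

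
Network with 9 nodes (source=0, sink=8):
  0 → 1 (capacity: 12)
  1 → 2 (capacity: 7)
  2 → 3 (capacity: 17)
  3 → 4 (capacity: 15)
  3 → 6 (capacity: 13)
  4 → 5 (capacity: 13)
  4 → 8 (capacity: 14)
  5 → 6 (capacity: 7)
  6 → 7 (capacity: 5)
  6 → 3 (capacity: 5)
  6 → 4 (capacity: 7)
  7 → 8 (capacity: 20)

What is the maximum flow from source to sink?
Maximum flow = 7

Max flow: 7

Flow assignment:
  0 → 1: 7/12
  1 → 2: 7/7
  2 → 3: 7/17
  3 → 4: 7/15
  4 → 8: 7/14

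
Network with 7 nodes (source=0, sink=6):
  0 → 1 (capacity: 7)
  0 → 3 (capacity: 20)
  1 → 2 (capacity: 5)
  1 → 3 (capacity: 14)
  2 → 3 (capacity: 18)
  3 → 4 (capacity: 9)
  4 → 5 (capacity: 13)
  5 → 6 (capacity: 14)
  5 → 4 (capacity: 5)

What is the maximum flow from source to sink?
Maximum flow = 9

Max flow: 9

Flow assignment:
  0 → 3: 9/20
  3 → 4: 9/9
  4 → 5: 9/13
  5 → 6: 9/14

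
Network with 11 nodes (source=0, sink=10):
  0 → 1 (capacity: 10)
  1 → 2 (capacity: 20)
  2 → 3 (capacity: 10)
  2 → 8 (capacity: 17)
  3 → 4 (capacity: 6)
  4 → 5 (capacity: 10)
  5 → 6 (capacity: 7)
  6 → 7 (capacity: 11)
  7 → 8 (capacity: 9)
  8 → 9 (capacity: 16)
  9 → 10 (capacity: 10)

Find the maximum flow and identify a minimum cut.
Max flow = 10, Min cut edges: (9,10)

Maximum flow: 10
Minimum cut: (9,10)
Partition: S = [0, 1, 2, 3, 4, 5, 6, 7, 8, 9], T = [10]

Max-flow min-cut theorem verified: both equal 10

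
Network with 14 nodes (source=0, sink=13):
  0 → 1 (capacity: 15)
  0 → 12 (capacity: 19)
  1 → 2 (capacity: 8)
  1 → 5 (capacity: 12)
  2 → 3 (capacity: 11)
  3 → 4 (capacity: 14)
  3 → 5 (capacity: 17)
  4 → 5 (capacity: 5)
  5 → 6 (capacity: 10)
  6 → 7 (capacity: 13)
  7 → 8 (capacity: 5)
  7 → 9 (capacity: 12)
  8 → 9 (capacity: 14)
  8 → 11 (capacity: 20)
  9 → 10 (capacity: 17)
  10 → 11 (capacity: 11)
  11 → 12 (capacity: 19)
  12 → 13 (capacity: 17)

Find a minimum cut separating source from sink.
Min cut value = 17, edges: (12,13)

Min cut value: 17
Partition: S = [0, 1, 2, 3, 4, 5, 6, 7, 8, 9, 10, 11, 12], T = [13]
Cut edges: (12,13)

By max-flow min-cut theorem, max flow = min cut = 17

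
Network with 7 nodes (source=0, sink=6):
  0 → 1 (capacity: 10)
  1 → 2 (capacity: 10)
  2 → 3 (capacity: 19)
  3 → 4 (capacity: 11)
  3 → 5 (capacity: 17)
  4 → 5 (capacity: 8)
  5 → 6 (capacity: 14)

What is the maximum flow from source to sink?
Maximum flow = 10

Max flow: 10

Flow assignment:
  0 → 1: 10/10
  1 → 2: 10/10
  2 → 3: 10/19
  3 → 5: 10/17
  5 → 6: 10/14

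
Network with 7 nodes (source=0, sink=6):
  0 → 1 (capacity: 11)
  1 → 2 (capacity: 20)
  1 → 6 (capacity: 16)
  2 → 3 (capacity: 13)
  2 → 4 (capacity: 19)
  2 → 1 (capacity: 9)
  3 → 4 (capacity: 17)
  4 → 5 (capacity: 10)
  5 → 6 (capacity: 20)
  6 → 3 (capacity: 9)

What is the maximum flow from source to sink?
Maximum flow = 11

Max flow: 11

Flow assignment:
  0 → 1: 11/11
  1 → 6: 11/16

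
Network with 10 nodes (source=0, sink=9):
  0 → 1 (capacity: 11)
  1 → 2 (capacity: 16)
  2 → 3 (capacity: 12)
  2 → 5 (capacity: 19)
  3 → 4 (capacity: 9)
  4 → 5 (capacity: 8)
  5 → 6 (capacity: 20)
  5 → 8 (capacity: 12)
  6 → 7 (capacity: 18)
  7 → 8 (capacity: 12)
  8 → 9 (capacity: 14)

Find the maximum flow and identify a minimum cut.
Max flow = 11, Min cut edges: (0,1)

Maximum flow: 11
Minimum cut: (0,1)
Partition: S = [0], T = [1, 2, 3, 4, 5, 6, 7, 8, 9]

Max-flow min-cut theorem verified: both equal 11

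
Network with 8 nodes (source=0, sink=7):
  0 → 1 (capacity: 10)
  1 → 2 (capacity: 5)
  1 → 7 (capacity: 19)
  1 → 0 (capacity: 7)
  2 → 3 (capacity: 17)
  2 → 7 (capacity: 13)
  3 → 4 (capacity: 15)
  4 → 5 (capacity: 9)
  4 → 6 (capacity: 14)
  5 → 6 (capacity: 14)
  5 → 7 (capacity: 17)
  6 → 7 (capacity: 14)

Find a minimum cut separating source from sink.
Min cut value = 10, edges: (0,1)

Min cut value: 10
Partition: S = [0], T = [1, 2, 3, 4, 5, 6, 7]
Cut edges: (0,1)

By max-flow min-cut theorem, max flow = min cut = 10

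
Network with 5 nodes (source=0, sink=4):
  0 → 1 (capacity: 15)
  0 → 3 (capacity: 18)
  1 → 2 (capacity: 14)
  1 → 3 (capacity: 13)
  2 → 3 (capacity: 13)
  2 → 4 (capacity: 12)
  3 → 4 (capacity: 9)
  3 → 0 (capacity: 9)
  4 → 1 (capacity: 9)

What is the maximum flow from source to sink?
Maximum flow = 21

Max flow: 21

Flow assignment:
  0 → 1: 14/15
  0 → 3: 7/18
  1 → 2: 14/14
  2 → 3: 2/13
  2 → 4: 12/12
  3 → 4: 9/9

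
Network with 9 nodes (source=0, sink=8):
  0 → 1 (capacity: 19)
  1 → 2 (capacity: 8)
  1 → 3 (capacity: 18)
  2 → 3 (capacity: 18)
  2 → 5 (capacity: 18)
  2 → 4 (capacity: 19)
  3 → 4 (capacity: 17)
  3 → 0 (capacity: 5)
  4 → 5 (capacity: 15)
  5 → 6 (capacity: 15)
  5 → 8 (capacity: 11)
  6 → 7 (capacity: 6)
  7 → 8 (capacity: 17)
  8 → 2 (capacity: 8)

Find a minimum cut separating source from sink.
Min cut value = 17, edges: (5,8), (6,7)

Min cut value: 17
Partition: S = [0, 1, 2, 3, 4, 5, 6], T = [7, 8]
Cut edges: (5,8), (6,7)

By max-flow min-cut theorem, max flow = min cut = 17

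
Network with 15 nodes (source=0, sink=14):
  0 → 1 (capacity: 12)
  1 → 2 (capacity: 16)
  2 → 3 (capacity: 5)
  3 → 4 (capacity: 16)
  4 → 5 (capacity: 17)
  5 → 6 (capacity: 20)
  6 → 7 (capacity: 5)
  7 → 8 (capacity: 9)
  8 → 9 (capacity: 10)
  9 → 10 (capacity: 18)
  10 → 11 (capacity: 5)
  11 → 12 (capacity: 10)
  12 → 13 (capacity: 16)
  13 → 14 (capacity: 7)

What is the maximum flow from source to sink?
Maximum flow = 5

Max flow: 5

Flow assignment:
  0 → 1: 5/12
  1 → 2: 5/16
  2 → 3: 5/5
  3 → 4: 5/16
  4 → 5: 5/17
  5 → 6: 5/20
  6 → 7: 5/5
  7 → 8: 5/9
  8 → 9: 5/10
  9 → 10: 5/18
  10 → 11: 5/5
  11 → 12: 5/10
  12 → 13: 5/16
  13 → 14: 5/7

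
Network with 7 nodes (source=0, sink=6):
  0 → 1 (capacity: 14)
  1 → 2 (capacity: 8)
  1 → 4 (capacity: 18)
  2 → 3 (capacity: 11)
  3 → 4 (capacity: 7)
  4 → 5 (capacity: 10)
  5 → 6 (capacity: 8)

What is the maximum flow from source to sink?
Maximum flow = 8

Max flow: 8

Flow assignment:
  0 → 1: 8/14
  1 → 4: 8/18
  4 → 5: 8/10
  5 → 6: 8/8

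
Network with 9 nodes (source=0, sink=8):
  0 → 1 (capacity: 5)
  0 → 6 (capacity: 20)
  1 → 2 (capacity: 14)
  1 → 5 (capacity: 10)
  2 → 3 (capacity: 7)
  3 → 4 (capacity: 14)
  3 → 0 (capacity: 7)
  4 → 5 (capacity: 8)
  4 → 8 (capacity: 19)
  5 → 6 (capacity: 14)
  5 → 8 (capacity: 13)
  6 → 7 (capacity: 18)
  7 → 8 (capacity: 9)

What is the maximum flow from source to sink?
Maximum flow = 14

Max flow: 14

Flow assignment:
  0 → 1: 5/5
  0 → 6: 9/20
  1 → 5: 5/10
  5 → 8: 5/13
  6 → 7: 9/18
  7 → 8: 9/9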